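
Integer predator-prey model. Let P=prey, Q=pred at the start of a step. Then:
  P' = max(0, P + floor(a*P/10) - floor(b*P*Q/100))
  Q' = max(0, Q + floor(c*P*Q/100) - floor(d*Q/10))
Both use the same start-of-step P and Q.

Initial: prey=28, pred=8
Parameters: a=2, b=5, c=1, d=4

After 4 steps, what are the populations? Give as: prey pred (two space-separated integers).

Answer: 16 3

Derivation:
Step 1: prey: 28+5-11=22; pred: 8+2-3=7
Step 2: prey: 22+4-7=19; pred: 7+1-2=6
Step 3: prey: 19+3-5=17; pred: 6+1-2=5
Step 4: prey: 17+3-4=16; pred: 5+0-2=3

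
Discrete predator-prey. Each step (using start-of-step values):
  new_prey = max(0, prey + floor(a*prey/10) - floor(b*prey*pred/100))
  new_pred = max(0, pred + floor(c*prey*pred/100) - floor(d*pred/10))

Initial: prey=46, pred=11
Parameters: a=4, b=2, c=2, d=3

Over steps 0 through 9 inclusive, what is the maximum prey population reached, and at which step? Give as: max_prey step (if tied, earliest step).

Answer: 56 2

Derivation:
Step 1: prey: 46+18-10=54; pred: 11+10-3=18
Step 2: prey: 54+21-19=56; pred: 18+19-5=32
Step 3: prey: 56+22-35=43; pred: 32+35-9=58
Step 4: prey: 43+17-49=11; pred: 58+49-17=90
Step 5: prey: 11+4-19=0; pred: 90+19-27=82
Step 6: prey: 0+0-0=0; pred: 82+0-24=58
Step 7: prey: 0+0-0=0; pred: 58+0-17=41
Step 8: prey: 0+0-0=0; pred: 41+0-12=29
Step 9: prey: 0+0-0=0; pred: 29+0-8=21
Max prey = 56 at step 2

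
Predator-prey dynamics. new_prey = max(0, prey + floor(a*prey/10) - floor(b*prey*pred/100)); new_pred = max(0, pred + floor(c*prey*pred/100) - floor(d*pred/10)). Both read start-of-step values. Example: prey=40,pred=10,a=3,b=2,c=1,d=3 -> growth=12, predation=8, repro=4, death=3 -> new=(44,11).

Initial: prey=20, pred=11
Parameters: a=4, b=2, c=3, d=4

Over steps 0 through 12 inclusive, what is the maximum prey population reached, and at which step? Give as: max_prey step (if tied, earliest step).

Answer: 28 3

Derivation:
Step 1: prey: 20+8-4=24; pred: 11+6-4=13
Step 2: prey: 24+9-6=27; pred: 13+9-5=17
Step 3: prey: 27+10-9=28; pred: 17+13-6=24
Step 4: prey: 28+11-13=26; pred: 24+20-9=35
Step 5: prey: 26+10-18=18; pred: 35+27-14=48
Step 6: prey: 18+7-17=8; pred: 48+25-19=54
Step 7: prey: 8+3-8=3; pred: 54+12-21=45
Step 8: prey: 3+1-2=2; pred: 45+4-18=31
Step 9: prey: 2+0-1=1; pred: 31+1-12=20
Step 10: prey: 1+0-0=1; pred: 20+0-8=12
Step 11: prey: 1+0-0=1; pred: 12+0-4=8
Step 12: prey: 1+0-0=1; pred: 8+0-3=5
Max prey = 28 at step 3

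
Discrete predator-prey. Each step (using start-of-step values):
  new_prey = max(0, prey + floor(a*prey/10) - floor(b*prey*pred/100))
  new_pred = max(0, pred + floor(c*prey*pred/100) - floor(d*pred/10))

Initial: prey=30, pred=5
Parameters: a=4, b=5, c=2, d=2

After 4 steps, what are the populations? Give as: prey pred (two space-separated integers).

Answer: 22 21

Derivation:
Step 1: prey: 30+12-7=35; pred: 5+3-1=7
Step 2: prey: 35+14-12=37; pred: 7+4-1=10
Step 3: prey: 37+14-18=33; pred: 10+7-2=15
Step 4: prey: 33+13-24=22; pred: 15+9-3=21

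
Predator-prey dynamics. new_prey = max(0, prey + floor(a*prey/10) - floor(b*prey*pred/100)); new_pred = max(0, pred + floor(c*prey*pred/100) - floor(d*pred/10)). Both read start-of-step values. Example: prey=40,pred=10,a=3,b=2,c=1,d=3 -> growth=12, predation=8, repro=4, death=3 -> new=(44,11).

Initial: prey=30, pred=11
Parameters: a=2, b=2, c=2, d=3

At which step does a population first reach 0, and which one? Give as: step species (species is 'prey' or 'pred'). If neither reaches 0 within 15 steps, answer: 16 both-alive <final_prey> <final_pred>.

Step 1: prey: 30+6-6=30; pred: 11+6-3=14
Step 2: prey: 30+6-8=28; pred: 14+8-4=18
Step 3: prey: 28+5-10=23; pred: 18+10-5=23
Step 4: prey: 23+4-10=17; pred: 23+10-6=27
Step 5: prey: 17+3-9=11; pred: 27+9-8=28
Step 6: prey: 11+2-6=7; pred: 28+6-8=26
Step 7: prey: 7+1-3=5; pred: 26+3-7=22
Step 8: prey: 5+1-2=4; pred: 22+2-6=18
Step 9: prey: 4+0-1=3; pred: 18+1-5=14
Step 10: prey: 3+0-0=3; pred: 14+0-4=10
Step 11: prey: 3+0-0=3; pred: 10+0-3=7
Step 12: prey: 3+0-0=3; pred: 7+0-2=5
Step 13: prey: 3+0-0=3; pred: 5+0-1=4
Step 14: prey: 3+0-0=3; pred: 4+0-1=3
Step 15: prey: 3+0-0=3; pred: 3+0-0=3
No extinction within 15 steps

Answer: 16 both-alive 3 3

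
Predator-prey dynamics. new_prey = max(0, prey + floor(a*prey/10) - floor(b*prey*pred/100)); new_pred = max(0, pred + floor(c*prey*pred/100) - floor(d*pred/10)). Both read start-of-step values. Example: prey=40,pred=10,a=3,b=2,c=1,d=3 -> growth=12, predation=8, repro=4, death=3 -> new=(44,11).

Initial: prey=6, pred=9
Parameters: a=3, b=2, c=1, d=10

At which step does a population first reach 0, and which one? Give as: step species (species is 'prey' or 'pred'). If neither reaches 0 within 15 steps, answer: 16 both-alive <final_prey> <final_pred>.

Answer: 1 pred

Derivation:
Step 1: prey: 6+1-1=6; pred: 9+0-9=0
First extinction: pred at step 1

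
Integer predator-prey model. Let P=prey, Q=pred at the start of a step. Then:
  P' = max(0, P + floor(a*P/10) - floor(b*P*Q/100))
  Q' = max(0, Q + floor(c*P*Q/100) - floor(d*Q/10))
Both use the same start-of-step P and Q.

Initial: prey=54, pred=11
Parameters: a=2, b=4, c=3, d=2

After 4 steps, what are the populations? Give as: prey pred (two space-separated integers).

Answer: 0 42

Derivation:
Step 1: prey: 54+10-23=41; pred: 11+17-2=26
Step 2: prey: 41+8-42=7; pred: 26+31-5=52
Step 3: prey: 7+1-14=0; pred: 52+10-10=52
Step 4: prey: 0+0-0=0; pred: 52+0-10=42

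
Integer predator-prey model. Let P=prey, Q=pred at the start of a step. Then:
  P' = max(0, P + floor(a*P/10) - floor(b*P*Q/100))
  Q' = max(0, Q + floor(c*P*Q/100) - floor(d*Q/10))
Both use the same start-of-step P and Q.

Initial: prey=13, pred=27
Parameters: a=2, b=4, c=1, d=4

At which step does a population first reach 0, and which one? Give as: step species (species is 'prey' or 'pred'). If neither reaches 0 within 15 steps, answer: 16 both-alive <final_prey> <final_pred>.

Step 1: prey: 13+2-14=1; pred: 27+3-10=20
Step 2: prey: 1+0-0=1; pred: 20+0-8=12
Step 3: prey: 1+0-0=1; pred: 12+0-4=8
Step 4: prey: 1+0-0=1; pred: 8+0-3=5
Step 5: prey: 1+0-0=1; pred: 5+0-2=3
Step 6: prey: 1+0-0=1; pred: 3+0-1=2
Step 7: prey: 1+0-0=1; pred: 2+0-0=2
Steps 8-15: state stable at prey=1, pred=2 (no change)
No extinction within 15 steps

Answer: 16 both-alive 1 2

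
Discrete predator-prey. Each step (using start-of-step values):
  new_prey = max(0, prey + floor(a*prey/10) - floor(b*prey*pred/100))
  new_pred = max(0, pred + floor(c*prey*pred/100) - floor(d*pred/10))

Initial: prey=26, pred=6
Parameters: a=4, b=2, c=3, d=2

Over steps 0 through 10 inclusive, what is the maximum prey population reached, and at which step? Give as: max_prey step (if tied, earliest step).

Answer: 44 3

Derivation:
Step 1: prey: 26+10-3=33; pred: 6+4-1=9
Step 2: prey: 33+13-5=41; pred: 9+8-1=16
Step 3: prey: 41+16-13=44; pred: 16+19-3=32
Step 4: prey: 44+17-28=33; pred: 32+42-6=68
Step 5: prey: 33+13-44=2; pred: 68+67-13=122
Step 6: prey: 2+0-4=0; pred: 122+7-24=105
Step 7: prey: 0+0-0=0; pred: 105+0-21=84
Step 8: prey: 0+0-0=0; pred: 84+0-16=68
Step 9: prey: 0+0-0=0; pred: 68+0-13=55
Step 10: prey: 0+0-0=0; pred: 55+0-11=44
Max prey = 44 at step 3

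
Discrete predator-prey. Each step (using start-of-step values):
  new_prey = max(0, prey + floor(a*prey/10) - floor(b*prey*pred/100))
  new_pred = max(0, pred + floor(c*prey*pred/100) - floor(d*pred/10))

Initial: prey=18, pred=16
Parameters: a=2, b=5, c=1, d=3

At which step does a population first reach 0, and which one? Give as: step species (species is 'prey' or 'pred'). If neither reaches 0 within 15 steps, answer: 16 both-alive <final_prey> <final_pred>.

Answer: 16 both-alive 2 3

Derivation:
Step 1: prey: 18+3-14=7; pred: 16+2-4=14
Step 2: prey: 7+1-4=4; pred: 14+0-4=10
Step 3: prey: 4+0-2=2; pred: 10+0-3=7
Step 4: prey: 2+0-0=2; pred: 7+0-2=5
Step 5: prey: 2+0-0=2; pred: 5+0-1=4
Step 6: prey: 2+0-0=2; pred: 4+0-1=3
Step 7: prey: 2+0-0=2; pred: 3+0-0=3
Steps 8-15: state stable at prey=2, pred=3 (no change)
No extinction within 15 steps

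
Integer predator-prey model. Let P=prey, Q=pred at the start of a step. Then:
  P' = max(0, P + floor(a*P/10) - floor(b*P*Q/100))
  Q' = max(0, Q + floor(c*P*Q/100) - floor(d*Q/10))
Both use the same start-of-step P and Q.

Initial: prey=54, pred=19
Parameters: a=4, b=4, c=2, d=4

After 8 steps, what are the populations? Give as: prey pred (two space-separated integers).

Answer: 0 3

Derivation:
Step 1: prey: 54+21-41=34; pred: 19+20-7=32
Step 2: prey: 34+13-43=4; pred: 32+21-12=41
Step 3: prey: 4+1-6=0; pred: 41+3-16=28
Step 4: prey: 0+0-0=0; pred: 28+0-11=17
Step 5: prey: 0+0-0=0; pred: 17+0-6=11
Step 6: prey: 0+0-0=0; pred: 11+0-4=7
Step 7: prey: 0+0-0=0; pred: 7+0-2=5
Step 8: prey: 0+0-0=0; pred: 5+0-2=3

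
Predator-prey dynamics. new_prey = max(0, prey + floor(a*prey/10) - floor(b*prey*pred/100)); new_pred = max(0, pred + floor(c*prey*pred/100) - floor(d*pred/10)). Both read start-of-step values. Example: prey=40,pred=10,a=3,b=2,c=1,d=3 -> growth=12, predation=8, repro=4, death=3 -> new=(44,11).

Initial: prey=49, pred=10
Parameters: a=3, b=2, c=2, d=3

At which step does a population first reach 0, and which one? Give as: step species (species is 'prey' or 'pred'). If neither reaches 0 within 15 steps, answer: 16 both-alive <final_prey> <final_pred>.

Answer: 5 prey

Derivation:
Step 1: prey: 49+14-9=54; pred: 10+9-3=16
Step 2: prey: 54+16-17=53; pred: 16+17-4=29
Step 3: prey: 53+15-30=38; pred: 29+30-8=51
Step 4: prey: 38+11-38=11; pred: 51+38-15=74
Step 5: prey: 11+3-16=0; pred: 74+16-22=68
First extinction: prey at step 5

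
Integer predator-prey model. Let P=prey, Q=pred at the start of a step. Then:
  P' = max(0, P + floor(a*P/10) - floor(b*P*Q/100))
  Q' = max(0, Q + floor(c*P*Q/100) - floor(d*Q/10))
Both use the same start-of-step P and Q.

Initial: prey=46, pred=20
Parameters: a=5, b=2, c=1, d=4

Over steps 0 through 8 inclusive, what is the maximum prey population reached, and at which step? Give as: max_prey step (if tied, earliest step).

Step 1: prey: 46+23-18=51; pred: 20+9-8=21
Step 2: prey: 51+25-21=55; pred: 21+10-8=23
Step 3: prey: 55+27-25=57; pred: 23+12-9=26
Step 4: prey: 57+28-29=56; pred: 26+14-10=30
Step 5: prey: 56+28-33=51; pred: 30+16-12=34
Step 6: prey: 51+25-34=42; pred: 34+17-13=38
Step 7: prey: 42+21-31=32; pred: 38+15-15=38
Step 8: prey: 32+16-24=24; pred: 38+12-15=35
Max prey = 57 at step 3

Answer: 57 3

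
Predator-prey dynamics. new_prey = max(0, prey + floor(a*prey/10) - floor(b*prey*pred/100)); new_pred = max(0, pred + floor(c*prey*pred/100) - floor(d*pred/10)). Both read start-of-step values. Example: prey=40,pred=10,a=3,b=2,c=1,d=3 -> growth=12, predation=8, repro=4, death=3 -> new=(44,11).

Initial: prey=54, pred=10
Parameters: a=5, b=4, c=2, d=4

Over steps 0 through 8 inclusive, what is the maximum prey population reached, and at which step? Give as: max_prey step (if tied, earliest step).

Answer: 60 1

Derivation:
Step 1: prey: 54+27-21=60; pred: 10+10-4=16
Step 2: prey: 60+30-38=52; pred: 16+19-6=29
Step 3: prey: 52+26-60=18; pred: 29+30-11=48
Step 4: prey: 18+9-34=0; pred: 48+17-19=46
Step 5: prey: 0+0-0=0; pred: 46+0-18=28
Step 6: prey: 0+0-0=0; pred: 28+0-11=17
Step 7: prey: 0+0-0=0; pred: 17+0-6=11
Step 8: prey: 0+0-0=0; pred: 11+0-4=7
Max prey = 60 at step 1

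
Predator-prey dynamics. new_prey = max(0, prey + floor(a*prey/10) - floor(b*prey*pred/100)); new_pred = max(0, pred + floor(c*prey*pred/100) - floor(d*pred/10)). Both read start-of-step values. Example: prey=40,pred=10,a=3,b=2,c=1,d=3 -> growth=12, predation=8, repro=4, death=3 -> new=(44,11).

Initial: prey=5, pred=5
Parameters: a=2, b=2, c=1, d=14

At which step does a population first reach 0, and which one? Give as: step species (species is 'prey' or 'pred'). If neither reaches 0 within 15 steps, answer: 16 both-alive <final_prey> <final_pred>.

Answer: 1 pred

Derivation:
Step 1: prey: 5+1-0=6; pred: 5+0-7=0
First extinction: pred at step 1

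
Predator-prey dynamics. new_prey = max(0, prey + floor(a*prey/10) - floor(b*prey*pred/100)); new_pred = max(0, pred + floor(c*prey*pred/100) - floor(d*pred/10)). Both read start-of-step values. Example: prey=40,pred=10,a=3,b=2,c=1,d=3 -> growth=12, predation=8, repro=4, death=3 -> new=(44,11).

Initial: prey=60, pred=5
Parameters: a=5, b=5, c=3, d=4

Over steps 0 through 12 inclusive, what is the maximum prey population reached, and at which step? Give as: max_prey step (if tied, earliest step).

Step 1: prey: 60+30-15=75; pred: 5+9-2=12
Step 2: prey: 75+37-45=67; pred: 12+27-4=35
Step 3: prey: 67+33-117=0; pred: 35+70-14=91
Step 4: prey: 0+0-0=0; pred: 91+0-36=55
Step 5: prey: 0+0-0=0; pred: 55+0-22=33
Step 6: prey: 0+0-0=0; pred: 33+0-13=20
Step 7: prey: 0+0-0=0; pred: 20+0-8=12
Step 8: prey: 0+0-0=0; pred: 12+0-4=8
Step 9: prey: 0+0-0=0; pred: 8+0-3=5
Step 10: prey: 0+0-0=0; pred: 5+0-2=3
Step 11: prey: 0+0-0=0; pred: 3+0-1=2
Step 12: prey: 0+0-0=0; pred: 2+0-0=2
Max prey = 75 at step 1

Answer: 75 1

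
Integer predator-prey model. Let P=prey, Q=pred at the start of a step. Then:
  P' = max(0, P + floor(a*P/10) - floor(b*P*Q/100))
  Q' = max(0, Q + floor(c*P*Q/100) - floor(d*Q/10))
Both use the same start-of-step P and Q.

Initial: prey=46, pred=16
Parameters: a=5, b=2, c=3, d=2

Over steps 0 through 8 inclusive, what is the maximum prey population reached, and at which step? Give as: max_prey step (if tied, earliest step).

Answer: 55 1

Derivation:
Step 1: prey: 46+23-14=55; pred: 16+22-3=35
Step 2: prey: 55+27-38=44; pred: 35+57-7=85
Step 3: prey: 44+22-74=0; pred: 85+112-17=180
Step 4: prey: 0+0-0=0; pred: 180+0-36=144
Step 5: prey: 0+0-0=0; pred: 144+0-28=116
Step 6: prey: 0+0-0=0; pred: 116+0-23=93
Step 7: prey: 0+0-0=0; pred: 93+0-18=75
Step 8: prey: 0+0-0=0; pred: 75+0-15=60
Max prey = 55 at step 1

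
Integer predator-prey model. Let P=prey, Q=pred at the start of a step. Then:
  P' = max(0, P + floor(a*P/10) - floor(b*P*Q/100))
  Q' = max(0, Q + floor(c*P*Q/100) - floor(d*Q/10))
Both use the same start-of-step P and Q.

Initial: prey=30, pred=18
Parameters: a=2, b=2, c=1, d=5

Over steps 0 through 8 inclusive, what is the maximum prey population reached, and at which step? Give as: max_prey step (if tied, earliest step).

Answer: 42 8

Derivation:
Step 1: prey: 30+6-10=26; pred: 18+5-9=14
Step 2: prey: 26+5-7=24; pred: 14+3-7=10
Step 3: prey: 24+4-4=24; pred: 10+2-5=7
Step 4: prey: 24+4-3=25; pred: 7+1-3=5
Step 5: prey: 25+5-2=28; pred: 5+1-2=4
Step 6: prey: 28+5-2=31; pred: 4+1-2=3
Step 7: prey: 31+6-1=36; pred: 3+0-1=2
Step 8: prey: 36+7-1=42; pred: 2+0-1=1
Max prey = 42 at step 8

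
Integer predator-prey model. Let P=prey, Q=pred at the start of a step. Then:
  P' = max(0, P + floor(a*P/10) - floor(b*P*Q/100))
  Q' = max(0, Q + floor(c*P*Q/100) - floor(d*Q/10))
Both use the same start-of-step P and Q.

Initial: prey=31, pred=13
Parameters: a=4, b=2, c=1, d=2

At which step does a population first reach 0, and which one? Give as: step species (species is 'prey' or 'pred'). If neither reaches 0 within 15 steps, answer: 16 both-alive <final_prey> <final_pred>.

Answer: 16 both-alive 6 15

Derivation:
Step 1: prey: 31+12-8=35; pred: 13+4-2=15
Step 2: prey: 35+14-10=39; pred: 15+5-3=17
Step 3: prey: 39+15-13=41; pred: 17+6-3=20
Step 4: prey: 41+16-16=41; pred: 20+8-4=24
Step 5: prey: 41+16-19=38; pred: 24+9-4=29
Step 6: prey: 38+15-22=31; pred: 29+11-5=35
Step 7: prey: 31+12-21=22; pred: 35+10-7=38
Step 8: prey: 22+8-16=14; pred: 38+8-7=39
Step 9: prey: 14+5-10=9; pred: 39+5-7=37
Step 10: prey: 9+3-6=6; pred: 37+3-7=33
Step 11: prey: 6+2-3=5; pred: 33+1-6=28
Step 12: prey: 5+2-2=5; pred: 28+1-5=24
Step 13: prey: 5+2-2=5; pred: 24+1-4=21
Step 14: prey: 5+2-2=5; pred: 21+1-4=18
Step 15: prey: 5+2-1=6; pred: 18+0-3=15
No extinction within 15 steps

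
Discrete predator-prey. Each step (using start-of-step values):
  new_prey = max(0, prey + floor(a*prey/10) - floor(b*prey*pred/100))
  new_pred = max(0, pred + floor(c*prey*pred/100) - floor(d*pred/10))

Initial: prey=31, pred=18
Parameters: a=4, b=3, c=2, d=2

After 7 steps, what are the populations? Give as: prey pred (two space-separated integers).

Step 1: prey: 31+12-16=27; pred: 18+11-3=26
Step 2: prey: 27+10-21=16; pred: 26+14-5=35
Step 3: prey: 16+6-16=6; pred: 35+11-7=39
Step 4: prey: 6+2-7=1; pred: 39+4-7=36
Step 5: prey: 1+0-1=0; pred: 36+0-7=29
Step 6: prey: 0+0-0=0; pred: 29+0-5=24
Step 7: prey: 0+0-0=0; pred: 24+0-4=20

Answer: 0 20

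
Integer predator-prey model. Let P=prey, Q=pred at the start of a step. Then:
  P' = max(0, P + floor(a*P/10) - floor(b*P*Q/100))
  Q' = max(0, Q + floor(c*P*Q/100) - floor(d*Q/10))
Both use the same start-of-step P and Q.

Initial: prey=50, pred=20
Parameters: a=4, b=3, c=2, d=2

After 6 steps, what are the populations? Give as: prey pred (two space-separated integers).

Answer: 0 32

Derivation:
Step 1: prey: 50+20-30=40; pred: 20+20-4=36
Step 2: prey: 40+16-43=13; pred: 36+28-7=57
Step 3: prey: 13+5-22=0; pred: 57+14-11=60
Step 4: prey: 0+0-0=0; pred: 60+0-12=48
Step 5: prey: 0+0-0=0; pred: 48+0-9=39
Step 6: prey: 0+0-0=0; pred: 39+0-7=32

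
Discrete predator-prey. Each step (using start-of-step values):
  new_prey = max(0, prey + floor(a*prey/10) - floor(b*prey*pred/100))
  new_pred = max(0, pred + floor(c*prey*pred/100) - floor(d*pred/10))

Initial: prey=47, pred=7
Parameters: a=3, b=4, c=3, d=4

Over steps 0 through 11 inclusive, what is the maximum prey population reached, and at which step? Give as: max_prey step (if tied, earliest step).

Step 1: prey: 47+14-13=48; pred: 7+9-2=14
Step 2: prey: 48+14-26=36; pred: 14+20-5=29
Step 3: prey: 36+10-41=5; pred: 29+31-11=49
Step 4: prey: 5+1-9=0; pred: 49+7-19=37
Step 5: prey: 0+0-0=0; pred: 37+0-14=23
Step 6: prey: 0+0-0=0; pred: 23+0-9=14
Step 7: prey: 0+0-0=0; pred: 14+0-5=9
Step 8: prey: 0+0-0=0; pred: 9+0-3=6
Step 9: prey: 0+0-0=0; pred: 6+0-2=4
Step 10: prey: 0+0-0=0; pred: 4+0-1=3
Step 11: prey: 0+0-0=0; pred: 3+0-1=2
Max prey = 48 at step 1

Answer: 48 1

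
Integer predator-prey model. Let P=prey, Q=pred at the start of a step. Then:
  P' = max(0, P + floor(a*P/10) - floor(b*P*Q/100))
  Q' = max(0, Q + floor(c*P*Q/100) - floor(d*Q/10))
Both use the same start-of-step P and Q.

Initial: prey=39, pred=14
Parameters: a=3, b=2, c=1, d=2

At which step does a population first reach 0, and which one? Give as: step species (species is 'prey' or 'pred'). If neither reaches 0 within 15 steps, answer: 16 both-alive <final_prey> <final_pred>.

Answer: 16 both-alive 5 8

Derivation:
Step 1: prey: 39+11-10=40; pred: 14+5-2=17
Step 2: prey: 40+12-13=39; pred: 17+6-3=20
Step 3: prey: 39+11-15=35; pred: 20+7-4=23
Step 4: prey: 35+10-16=29; pred: 23+8-4=27
Step 5: prey: 29+8-15=22; pred: 27+7-5=29
Step 6: prey: 22+6-12=16; pred: 29+6-5=30
Step 7: prey: 16+4-9=11; pred: 30+4-6=28
Step 8: prey: 11+3-6=8; pred: 28+3-5=26
Step 9: prey: 8+2-4=6; pred: 26+2-5=23
Step 10: prey: 6+1-2=5; pred: 23+1-4=20
Step 11: prey: 5+1-2=4; pred: 20+1-4=17
Step 12: prey: 4+1-1=4; pred: 17+0-3=14
Step 13: prey: 4+1-1=4; pred: 14+0-2=12
Step 14: prey: 4+1-0=5; pred: 12+0-2=10
Step 15: prey: 5+1-1=5; pred: 10+0-2=8
No extinction within 15 steps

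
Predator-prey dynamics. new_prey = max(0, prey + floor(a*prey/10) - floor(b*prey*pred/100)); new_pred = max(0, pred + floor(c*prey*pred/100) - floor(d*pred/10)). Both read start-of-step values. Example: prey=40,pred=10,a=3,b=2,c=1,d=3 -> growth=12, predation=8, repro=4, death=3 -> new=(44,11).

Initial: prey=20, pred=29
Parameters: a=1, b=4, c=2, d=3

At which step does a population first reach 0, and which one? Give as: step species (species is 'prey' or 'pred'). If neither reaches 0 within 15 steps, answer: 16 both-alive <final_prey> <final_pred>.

Step 1: prey: 20+2-23=0; pred: 29+11-8=32
First extinction: prey at step 1

Answer: 1 prey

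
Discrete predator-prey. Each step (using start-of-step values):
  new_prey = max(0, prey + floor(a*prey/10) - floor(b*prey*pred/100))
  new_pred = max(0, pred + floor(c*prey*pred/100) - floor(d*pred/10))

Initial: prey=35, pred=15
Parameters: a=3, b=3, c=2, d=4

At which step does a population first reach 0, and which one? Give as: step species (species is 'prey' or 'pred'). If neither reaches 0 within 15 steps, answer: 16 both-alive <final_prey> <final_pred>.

Step 1: prey: 35+10-15=30; pred: 15+10-6=19
Step 2: prey: 30+9-17=22; pred: 19+11-7=23
Step 3: prey: 22+6-15=13; pred: 23+10-9=24
Step 4: prey: 13+3-9=7; pred: 24+6-9=21
Step 5: prey: 7+2-4=5; pred: 21+2-8=15
Step 6: prey: 5+1-2=4; pred: 15+1-6=10
Step 7: prey: 4+1-1=4; pred: 10+0-4=6
Step 8: prey: 4+1-0=5; pred: 6+0-2=4
Step 9: prey: 5+1-0=6; pred: 4+0-1=3
Step 10: prey: 6+1-0=7; pred: 3+0-1=2
Step 11: prey: 7+2-0=9; pred: 2+0-0=2
Step 12: prey: 9+2-0=11; pred: 2+0-0=2
Step 13: prey: 11+3-0=14; pred: 2+0-0=2
Step 14: prey: 14+4-0=18; pred: 2+0-0=2
Step 15: prey: 18+5-1=22; pred: 2+0-0=2
No extinction within 15 steps

Answer: 16 both-alive 22 2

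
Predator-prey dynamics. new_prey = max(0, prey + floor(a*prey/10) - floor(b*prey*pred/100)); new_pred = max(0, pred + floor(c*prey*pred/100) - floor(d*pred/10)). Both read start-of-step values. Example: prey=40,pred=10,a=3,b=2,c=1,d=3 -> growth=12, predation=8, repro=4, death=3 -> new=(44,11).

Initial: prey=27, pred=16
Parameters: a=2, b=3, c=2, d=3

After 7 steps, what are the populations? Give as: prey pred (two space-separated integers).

Step 1: prey: 27+5-12=20; pred: 16+8-4=20
Step 2: prey: 20+4-12=12; pred: 20+8-6=22
Step 3: prey: 12+2-7=7; pred: 22+5-6=21
Step 4: prey: 7+1-4=4; pred: 21+2-6=17
Step 5: prey: 4+0-2=2; pred: 17+1-5=13
Step 6: prey: 2+0-0=2; pred: 13+0-3=10
Step 7: prey: 2+0-0=2; pred: 10+0-3=7

Answer: 2 7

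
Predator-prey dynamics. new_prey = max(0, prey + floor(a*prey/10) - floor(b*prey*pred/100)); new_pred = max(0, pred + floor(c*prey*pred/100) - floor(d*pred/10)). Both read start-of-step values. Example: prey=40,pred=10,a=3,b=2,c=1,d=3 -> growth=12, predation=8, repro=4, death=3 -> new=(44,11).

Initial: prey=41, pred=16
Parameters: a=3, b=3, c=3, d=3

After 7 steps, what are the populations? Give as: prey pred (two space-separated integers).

Step 1: prey: 41+12-19=34; pred: 16+19-4=31
Step 2: prey: 34+10-31=13; pred: 31+31-9=53
Step 3: prey: 13+3-20=0; pred: 53+20-15=58
Step 4: prey: 0+0-0=0; pred: 58+0-17=41
Step 5: prey: 0+0-0=0; pred: 41+0-12=29
Step 6: prey: 0+0-0=0; pred: 29+0-8=21
Step 7: prey: 0+0-0=0; pred: 21+0-6=15

Answer: 0 15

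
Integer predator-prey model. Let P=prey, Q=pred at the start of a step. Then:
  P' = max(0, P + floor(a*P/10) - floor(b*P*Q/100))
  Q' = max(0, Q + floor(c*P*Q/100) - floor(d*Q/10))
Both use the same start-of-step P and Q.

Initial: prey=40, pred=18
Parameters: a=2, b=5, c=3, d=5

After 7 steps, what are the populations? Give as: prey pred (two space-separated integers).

Answer: 0 1

Derivation:
Step 1: prey: 40+8-36=12; pred: 18+21-9=30
Step 2: prey: 12+2-18=0; pred: 30+10-15=25
Step 3: prey: 0+0-0=0; pred: 25+0-12=13
Step 4: prey: 0+0-0=0; pred: 13+0-6=7
Step 5: prey: 0+0-0=0; pred: 7+0-3=4
Step 6: prey: 0+0-0=0; pred: 4+0-2=2
Step 7: prey: 0+0-0=0; pred: 2+0-1=1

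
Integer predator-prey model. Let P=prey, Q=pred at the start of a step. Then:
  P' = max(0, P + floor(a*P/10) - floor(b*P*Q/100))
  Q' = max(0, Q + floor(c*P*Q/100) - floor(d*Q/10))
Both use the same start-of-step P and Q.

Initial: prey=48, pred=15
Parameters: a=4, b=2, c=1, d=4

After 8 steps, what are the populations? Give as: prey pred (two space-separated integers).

Answer: 22 31

Derivation:
Step 1: prey: 48+19-14=53; pred: 15+7-6=16
Step 2: prey: 53+21-16=58; pred: 16+8-6=18
Step 3: prey: 58+23-20=61; pred: 18+10-7=21
Step 4: prey: 61+24-25=60; pred: 21+12-8=25
Step 5: prey: 60+24-30=54; pred: 25+15-10=30
Step 6: prey: 54+21-32=43; pred: 30+16-12=34
Step 7: prey: 43+17-29=31; pred: 34+14-13=35
Step 8: prey: 31+12-21=22; pred: 35+10-14=31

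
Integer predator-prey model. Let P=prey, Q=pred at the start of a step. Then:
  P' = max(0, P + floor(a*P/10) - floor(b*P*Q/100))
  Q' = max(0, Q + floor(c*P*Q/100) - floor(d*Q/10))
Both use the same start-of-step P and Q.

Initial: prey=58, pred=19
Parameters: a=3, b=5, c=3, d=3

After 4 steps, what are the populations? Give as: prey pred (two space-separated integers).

Step 1: prey: 58+17-55=20; pred: 19+33-5=47
Step 2: prey: 20+6-47=0; pred: 47+28-14=61
Step 3: prey: 0+0-0=0; pred: 61+0-18=43
Step 4: prey: 0+0-0=0; pred: 43+0-12=31

Answer: 0 31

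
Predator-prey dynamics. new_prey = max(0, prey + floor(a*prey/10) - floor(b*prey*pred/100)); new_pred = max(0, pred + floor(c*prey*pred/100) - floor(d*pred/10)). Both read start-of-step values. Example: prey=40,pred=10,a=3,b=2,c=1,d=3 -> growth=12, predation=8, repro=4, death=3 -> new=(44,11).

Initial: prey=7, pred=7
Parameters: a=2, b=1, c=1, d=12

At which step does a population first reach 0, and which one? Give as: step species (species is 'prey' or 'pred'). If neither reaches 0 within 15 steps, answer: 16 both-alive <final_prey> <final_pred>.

Answer: 1 pred

Derivation:
Step 1: prey: 7+1-0=8; pred: 7+0-8=0
First extinction: pred at step 1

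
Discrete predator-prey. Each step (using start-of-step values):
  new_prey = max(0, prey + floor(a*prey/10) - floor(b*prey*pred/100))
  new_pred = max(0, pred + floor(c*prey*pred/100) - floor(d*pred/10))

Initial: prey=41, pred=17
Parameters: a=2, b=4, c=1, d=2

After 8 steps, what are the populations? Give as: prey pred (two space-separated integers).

Answer: 1 7

Derivation:
Step 1: prey: 41+8-27=22; pred: 17+6-3=20
Step 2: prey: 22+4-17=9; pred: 20+4-4=20
Step 3: prey: 9+1-7=3; pred: 20+1-4=17
Step 4: prey: 3+0-2=1; pred: 17+0-3=14
Step 5: prey: 1+0-0=1; pred: 14+0-2=12
Step 6: prey: 1+0-0=1; pred: 12+0-2=10
Step 7: prey: 1+0-0=1; pred: 10+0-2=8
Step 8: prey: 1+0-0=1; pred: 8+0-1=7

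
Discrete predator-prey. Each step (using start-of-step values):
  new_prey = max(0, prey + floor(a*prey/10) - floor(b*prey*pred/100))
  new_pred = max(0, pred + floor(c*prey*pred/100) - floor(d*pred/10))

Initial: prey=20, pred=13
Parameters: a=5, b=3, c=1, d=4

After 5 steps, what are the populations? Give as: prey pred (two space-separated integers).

Step 1: prey: 20+10-7=23; pred: 13+2-5=10
Step 2: prey: 23+11-6=28; pred: 10+2-4=8
Step 3: prey: 28+14-6=36; pred: 8+2-3=7
Step 4: prey: 36+18-7=47; pred: 7+2-2=7
Step 5: prey: 47+23-9=61; pred: 7+3-2=8

Answer: 61 8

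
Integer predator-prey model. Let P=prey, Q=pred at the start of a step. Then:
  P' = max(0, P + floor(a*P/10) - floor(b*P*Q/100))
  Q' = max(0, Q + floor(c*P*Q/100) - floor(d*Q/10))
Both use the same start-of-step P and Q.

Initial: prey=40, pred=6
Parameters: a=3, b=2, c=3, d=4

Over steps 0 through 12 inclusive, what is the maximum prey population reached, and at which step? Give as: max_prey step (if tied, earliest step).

Answer: 52 2

Derivation:
Step 1: prey: 40+12-4=48; pred: 6+7-2=11
Step 2: prey: 48+14-10=52; pred: 11+15-4=22
Step 3: prey: 52+15-22=45; pred: 22+34-8=48
Step 4: prey: 45+13-43=15; pred: 48+64-19=93
Step 5: prey: 15+4-27=0; pred: 93+41-37=97
Step 6: prey: 0+0-0=0; pred: 97+0-38=59
Step 7: prey: 0+0-0=0; pred: 59+0-23=36
Step 8: prey: 0+0-0=0; pred: 36+0-14=22
Step 9: prey: 0+0-0=0; pred: 22+0-8=14
Step 10: prey: 0+0-0=0; pred: 14+0-5=9
Step 11: prey: 0+0-0=0; pred: 9+0-3=6
Step 12: prey: 0+0-0=0; pred: 6+0-2=4
Max prey = 52 at step 2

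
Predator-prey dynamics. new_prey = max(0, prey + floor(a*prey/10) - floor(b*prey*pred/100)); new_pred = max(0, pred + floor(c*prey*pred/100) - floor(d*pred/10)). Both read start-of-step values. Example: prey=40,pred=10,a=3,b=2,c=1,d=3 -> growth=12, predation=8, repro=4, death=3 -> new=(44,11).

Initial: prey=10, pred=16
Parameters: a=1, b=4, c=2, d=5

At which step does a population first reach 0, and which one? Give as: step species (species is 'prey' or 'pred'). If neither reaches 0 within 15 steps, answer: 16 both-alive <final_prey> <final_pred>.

Step 1: prey: 10+1-6=5; pred: 16+3-8=11
Step 2: prey: 5+0-2=3; pred: 11+1-5=7
Step 3: prey: 3+0-0=3; pred: 7+0-3=4
Step 4: prey: 3+0-0=3; pred: 4+0-2=2
Step 5: prey: 3+0-0=3; pred: 2+0-1=1
Step 6: prey: 3+0-0=3; pred: 1+0-0=1
Steps 7-15: state stable at prey=3, pred=1 (no change)
No extinction within 15 steps

Answer: 16 both-alive 3 1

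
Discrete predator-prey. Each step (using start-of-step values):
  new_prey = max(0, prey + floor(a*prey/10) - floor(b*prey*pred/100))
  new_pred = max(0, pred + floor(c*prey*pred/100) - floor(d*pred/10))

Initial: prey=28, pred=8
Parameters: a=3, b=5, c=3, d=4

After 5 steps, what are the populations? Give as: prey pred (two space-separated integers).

Answer: 2 12

Derivation:
Step 1: prey: 28+8-11=25; pred: 8+6-3=11
Step 2: prey: 25+7-13=19; pred: 11+8-4=15
Step 3: prey: 19+5-14=10; pred: 15+8-6=17
Step 4: prey: 10+3-8=5; pred: 17+5-6=16
Step 5: prey: 5+1-4=2; pred: 16+2-6=12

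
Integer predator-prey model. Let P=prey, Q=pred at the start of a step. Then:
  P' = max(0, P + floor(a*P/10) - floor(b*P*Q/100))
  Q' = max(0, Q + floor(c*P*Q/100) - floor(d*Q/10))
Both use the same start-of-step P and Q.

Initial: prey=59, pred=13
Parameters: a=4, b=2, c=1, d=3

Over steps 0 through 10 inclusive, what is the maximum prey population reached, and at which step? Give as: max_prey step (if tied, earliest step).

Step 1: prey: 59+23-15=67; pred: 13+7-3=17
Step 2: prey: 67+26-22=71; pred: 17+11-5=23
Step 3: prey: 71+28-32=67; pred: 23+16-6=33
Step 4: prey: 67+26-44=49; pred: 33+22-9=46
Step 5: prey: 49+19-45=23; pred: 46+22-13=55
Step 6: prey: 23+9-25=7; pred: 55+12-16=51
Step 7: prey: 7+2-7=2; pred: 51+3-15=39
Step 8: prey: 2+0-1=1; pred: 39+0-11=28
Step 9: prey: 1+0-0=1; pred: 28+0-8=20
Step 10: prey: 1+0-0=1; pred: 20+0-6=14
Max prey = 71 at step 2

Answer: 71 2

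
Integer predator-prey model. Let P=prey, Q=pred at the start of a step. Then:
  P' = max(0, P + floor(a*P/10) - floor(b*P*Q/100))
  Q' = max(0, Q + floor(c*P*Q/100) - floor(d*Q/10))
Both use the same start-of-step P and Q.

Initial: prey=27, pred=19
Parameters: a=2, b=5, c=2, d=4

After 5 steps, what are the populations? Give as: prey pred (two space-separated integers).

Step 1: prey: 27+5-25=7; pred: 19+10-7=22
Step 2: prey: 7+1-7=1; pred: 22+3-8=17
Step 3: prey: 1+0-0=1; pred: 17+0-6=11
Step 4: prey: 1+0-0=1; pred: 11+0-4=7
Step 5: prey: 1+0-0=1; pred: 7+0-2=5

Answer: 1 5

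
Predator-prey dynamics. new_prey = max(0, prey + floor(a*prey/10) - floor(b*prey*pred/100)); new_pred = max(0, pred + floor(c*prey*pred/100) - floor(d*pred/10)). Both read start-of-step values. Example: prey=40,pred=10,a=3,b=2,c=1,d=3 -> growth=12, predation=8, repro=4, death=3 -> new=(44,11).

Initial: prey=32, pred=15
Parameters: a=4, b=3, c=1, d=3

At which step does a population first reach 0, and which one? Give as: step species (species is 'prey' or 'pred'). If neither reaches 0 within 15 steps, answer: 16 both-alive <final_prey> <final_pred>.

Answer: 16 both-alive 52 13

Derivation:
Step 1: prey: 32+12-14=30; pred: 15+4-4=15
Step 2: prey: 30+12-13=29; pred: 15+4-4=15
Step 3: prey: 29+11-13=27; pred: 15+4-4=15
Step 4: prey: 27+10-12=25; pred: 15+4-4=15
Step 5: prey: 25+10-11=24; pred: 15+3-4=14
Step 6: prey: 24+9-10=23; pred: 14+3-4=13
Step 7: prey: 23+9-8=24; pred: 13+2-3=12
Step 8: prey: 24+9-8=25; pred: 12+2-3=11
Step 9: prey: 25+10-8=27; pred: 11+2-3=10
Step 10: prey: 27+10-8=29; pred: 10+2-3=9
Step 11: prey: 29+11-7=33; pred: 9+2-2=9
Step 12: prey: 33+13-8=38; pred: 9+2-2=9
Step 13: prey: 38+15-10=43; pred: 9+3-2=10
Step 14: prey: 43+17-12=48; pred: 10+4-3=11
Step 15: prey: 48+19-15=52; pred: 11+5-3=13
No extinction within 15 steps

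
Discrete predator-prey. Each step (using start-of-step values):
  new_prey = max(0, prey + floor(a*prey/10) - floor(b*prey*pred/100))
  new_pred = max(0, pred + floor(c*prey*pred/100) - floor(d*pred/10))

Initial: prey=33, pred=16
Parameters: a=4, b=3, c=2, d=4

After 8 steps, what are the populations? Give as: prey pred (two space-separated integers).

Answer: 6 7

Derivation:
Step 1: prey: 33+13-15=31; pred: 16+10-6=20
Step 2: prey: 31+12-18=25; pred: 20+12-8=24
Step 3: prey: 25+10-18=17; pred: 24+12-9=27
Step 4: prey: 17+6-13=10; pred: 27+9-10=26
Step 5: prey: 10+4-7=7; pred: 26+5-10=21
Step 6: prey: 7+2-4=5; pred: 21+2-8=15
Step 7: prey: 5+2-2=5; pred: 15+1-6=10
Step 8: prey: 5+2-1=6; pred: 10+1-4=7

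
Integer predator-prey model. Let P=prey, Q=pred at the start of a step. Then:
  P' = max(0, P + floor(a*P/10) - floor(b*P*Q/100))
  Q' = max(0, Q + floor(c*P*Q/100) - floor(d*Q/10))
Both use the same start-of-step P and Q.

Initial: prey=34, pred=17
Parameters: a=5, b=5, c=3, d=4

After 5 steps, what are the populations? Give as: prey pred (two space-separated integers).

Step 1: prey: 34+17-28=23; pred: 17+17-6=28
Step 2: prey: 23+11-32=2; pred: 28+19-11=36
Step 3: prey: 2+1-3=0; pred: 36+2-14=24
Step 4: prey: 0+0-0=0; pred: 24+0-9=15
Step 5: prey: 0+0-0=0; pred: 15+0-6=9

Answer: 0 9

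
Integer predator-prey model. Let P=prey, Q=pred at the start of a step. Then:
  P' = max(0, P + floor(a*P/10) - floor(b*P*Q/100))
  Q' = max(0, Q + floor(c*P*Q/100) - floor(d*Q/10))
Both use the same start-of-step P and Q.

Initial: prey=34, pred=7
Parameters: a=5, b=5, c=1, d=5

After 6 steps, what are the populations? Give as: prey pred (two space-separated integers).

Answer: 104 10

Derivation:
Step 1: prey: 34+17-11=40; pred: 7+2-3=6
Step 2: prey: 40+20-12=48; pred: 6+2-3=5
Step 3: prey: 48+24-12=60; pred: 5+2-2=5
Step 4: prey: 60+30-15=75; pred: 5+3-2=6
Step 5: prey: 75+37-22=90; pred: 6+4-3=7
Step 6: prey: 90+45-31=104; pred: 7+6-3=10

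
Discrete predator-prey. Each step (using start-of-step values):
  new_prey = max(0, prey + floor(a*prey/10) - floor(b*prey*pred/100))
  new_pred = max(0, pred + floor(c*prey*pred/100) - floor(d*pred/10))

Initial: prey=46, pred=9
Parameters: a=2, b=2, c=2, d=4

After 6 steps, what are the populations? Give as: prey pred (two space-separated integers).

Step 1: prey: 46+9-8=47; pred: 9+8-3=14
Step 2: prey: 47+9-13=43; pred: 14+13-5=22
Step 3: prey: 43+8-18=33; pred: 22+18-8=32
Step 4: prey: 33+6-21=18; pred: 32+21-12=41
Step 5: prey: 18+3-14=7; pred: 41+14-16=39
Step 6: prey: 7+1-5=3; pred: 39+5-15=29

Answer: 3 29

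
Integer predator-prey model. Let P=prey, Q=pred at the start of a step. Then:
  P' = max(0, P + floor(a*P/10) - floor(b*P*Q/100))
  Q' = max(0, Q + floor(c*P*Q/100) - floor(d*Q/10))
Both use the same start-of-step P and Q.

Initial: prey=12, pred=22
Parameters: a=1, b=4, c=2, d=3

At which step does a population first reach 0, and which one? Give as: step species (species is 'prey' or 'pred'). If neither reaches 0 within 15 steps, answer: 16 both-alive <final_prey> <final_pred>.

Answer: 16 both-alive 1 3

Derivation:
Step 1: prey: 12+1-10=3; pred: 22+5-6=21
Step 2: prey: 3+0-2=1; pred: 21+1-6=16
Step 3: prey: 1+0-0=1; pred: 16+0-4=12
Step 4: prey: 1+0-0=1; pred: 12+0-3=9
Step 5: prey: 1+0-0=1; pred: 9+0-2=7
Step 6: prey: 1+0-0=1; pred: 7+0-2=5
Step 7: prey: 1+0-0=1; pred: 5+0-1=4
Step 8: prey: 1+0-0=1; pred: 4+0-1=3
Step 9: prey: 1+0-0=1; pred: 3+0-0=3
Steps 10-15: state stable at prey=1, pred=3 (no change)
No extinction within 15 steps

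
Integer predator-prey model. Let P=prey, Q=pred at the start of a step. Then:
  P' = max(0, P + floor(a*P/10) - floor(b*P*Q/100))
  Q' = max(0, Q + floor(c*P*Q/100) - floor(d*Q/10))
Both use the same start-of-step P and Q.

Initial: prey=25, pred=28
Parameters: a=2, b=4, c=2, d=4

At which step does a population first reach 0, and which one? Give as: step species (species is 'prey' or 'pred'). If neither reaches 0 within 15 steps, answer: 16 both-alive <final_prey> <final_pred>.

Answer: 2 prey

Derivation:
Step 1: prey: 25+5-28=2; pred: 28+14-11=31
Step 2: prey: 2+0-2=0; pred: 31+1-12=20
First extinction: prey at step 2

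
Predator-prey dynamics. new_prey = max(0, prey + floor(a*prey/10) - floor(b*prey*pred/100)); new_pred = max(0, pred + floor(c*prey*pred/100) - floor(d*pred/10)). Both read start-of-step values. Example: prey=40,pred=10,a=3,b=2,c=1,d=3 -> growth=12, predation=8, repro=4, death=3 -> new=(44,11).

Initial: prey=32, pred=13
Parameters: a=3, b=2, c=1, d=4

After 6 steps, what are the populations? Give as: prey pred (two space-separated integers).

Answer: 53 10

Derivation:
Step 1: prey: 32+9-8=33; pred: 13+4-5=12
Step 2: prey: 33+9-7=35; pred: 12+3-4=11
Step 3: prey: 35+10-7=38; pred: 11+3-4=10
Step 4: prey: 38+11-7=42; pred: 10+3-4=9
Step 5: prey: 42+12-7=47; pred: 9+3-3=9
Step 6: prey: 47+14-8=53; pred: 9+4-3=10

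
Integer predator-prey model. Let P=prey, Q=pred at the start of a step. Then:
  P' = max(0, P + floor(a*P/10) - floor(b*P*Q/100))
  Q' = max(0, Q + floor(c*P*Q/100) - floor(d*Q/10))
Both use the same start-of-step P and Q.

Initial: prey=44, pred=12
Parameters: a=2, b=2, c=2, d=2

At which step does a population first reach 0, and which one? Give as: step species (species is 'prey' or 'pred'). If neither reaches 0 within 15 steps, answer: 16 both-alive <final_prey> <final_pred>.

Step 1: prey: 44+8-10=42; pred: 12+10-2=20
Step 2: prey: 42+8-16=34; pred: 20+16-4=32
Step 3: prey: 34+6-21=19; pred: 32+21-6=47
Step 4: prey: 19+3-17=5; pred: 47+17-9=55
Step 5: prey: 5+1-5=1; pred: 55+5-11=49
Step 6: prey: 1+0-0=1; pred: 49+0-9=40
Step 7: prey: 1+0-0=1; pred: 40+0-8=32
Step 8: prey: 1+0-0=1; pred: 32+0-6=26
Step 9: prey: 1+0-0=1; pred: 26+0-5=21
Step 10: prey: 1+0-0=1; pred: 21+0-4=17
Step 11: prey: 1+0-0=1; pred: 17+0-3=14
Step 12: prey: 1+0-0=1; pred: 14+0-2=12
Step 13: prey: 1+0-0=1; pred: 12+0-2=10
Step 14: prey: 1+0-0=1; pred: 10+0-2=8
Step 15: prey: 1+0-0=1; pred: 8+0-1=7
No extinction within 15 steps

Answer: 16 both-alive 1 7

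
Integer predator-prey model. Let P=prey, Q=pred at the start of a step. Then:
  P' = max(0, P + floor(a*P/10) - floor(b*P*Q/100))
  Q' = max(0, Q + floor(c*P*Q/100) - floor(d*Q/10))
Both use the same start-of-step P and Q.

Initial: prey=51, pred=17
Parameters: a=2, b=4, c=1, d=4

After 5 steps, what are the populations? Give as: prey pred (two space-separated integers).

Step 1: prey: 51+10-34=27; pred: 17+8-6=19
Step 2: prey: 27+5-20=12; pred: 19+5-7=17
Step 3: prey: 12+2-8=6; pred: 17+2-6=13
Step 4: prey: 6+1-3=4; pred: 13+0-5=8
Step 5: prey: 4+0-1=3; pred: 8+0-3=5

Answer: 3 5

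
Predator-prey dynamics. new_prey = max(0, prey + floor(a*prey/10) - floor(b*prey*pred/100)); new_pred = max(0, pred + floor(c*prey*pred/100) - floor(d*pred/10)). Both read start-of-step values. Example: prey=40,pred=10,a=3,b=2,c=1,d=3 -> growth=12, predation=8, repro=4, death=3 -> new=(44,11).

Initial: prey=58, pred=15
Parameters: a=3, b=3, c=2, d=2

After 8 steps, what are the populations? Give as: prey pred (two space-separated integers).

Step 1: prey: 58+17-26=49; pred: 15+17-3=29
Step 2: prey: 49+14-42=21; pred: 29+28-5=52
Step 3: prey: 21+6-32=0; pred: 52+21-10=63
Step 4: prey: 0+0-0=0; pred: 63+0-12=51
Step 5: prey: 0+0-0=0; pred: 51+0-10=41
Step 6: prey: 0+0-0=0; pred: 41+0-8=33
Step 7: prey: 0+0-0=0; pred: 33+0-6=27
Step 8: prey: 0+0-0=0; pred: 27+0-5=22

Answer: 0 22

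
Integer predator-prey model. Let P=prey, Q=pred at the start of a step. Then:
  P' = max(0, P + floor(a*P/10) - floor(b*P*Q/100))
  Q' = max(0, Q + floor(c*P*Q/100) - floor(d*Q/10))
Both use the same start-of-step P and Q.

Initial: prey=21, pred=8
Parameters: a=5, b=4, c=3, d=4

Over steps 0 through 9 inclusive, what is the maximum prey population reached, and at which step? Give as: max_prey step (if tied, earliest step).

Step 1: prey: 21+10-6=25; pred: 8+5-3=10
Step 2: prey: 25+12-10=27; pred: 10+7-4=13
Step 3: prey: 27+13-14=26; pred: 13+10-5=18
Step 4: prey: 26+13-18=21; pred: 18+14-7=25
Step 5: prey: 21+10-21=10; pred: 25+15-10=30
Step 6: prey: 10+5-12=3; pred: 30+9-12=27
Step 7: prey: 3+1-3=1; pred: 27+2-10=19
Step 8: prey: 1+0-0=1; pred: 19+0-7=12
Step 9: prey: 1+0-0=1; pred: 12+0-4=8
Max prey = 27 at step 2

Answer: 27 2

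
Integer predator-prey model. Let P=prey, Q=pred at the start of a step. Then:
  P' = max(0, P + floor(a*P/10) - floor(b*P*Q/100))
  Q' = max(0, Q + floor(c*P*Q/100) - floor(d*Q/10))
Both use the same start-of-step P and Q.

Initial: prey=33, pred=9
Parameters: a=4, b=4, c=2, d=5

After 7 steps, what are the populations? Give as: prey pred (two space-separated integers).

Step 1: prey: 33+13-11=35; pred: 9+5-4=10
Step 2: prey: 35+14-14=35; pred: 10+7-5=12
Step 3: prey: 35+14-16=33; pred: 12+8-6=14
Step 4: prey: 33+13-18=28; pred: 14+9-7=16
Step 5: prey: 28+11-17=22; pred: 16+8-8=16
Step 6: prey: 22+8-14=16; pred: 16+7-8=15
Step 7: prey: 16+6-9=13; pred: 15+4-7=12

Answer: 13 12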